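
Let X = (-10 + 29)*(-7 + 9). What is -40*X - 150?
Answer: -1670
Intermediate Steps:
X = 38 (X = 19*2 = 38)
-40*X - 150 = -40*38 - 150 = -1520 - 150 = -1670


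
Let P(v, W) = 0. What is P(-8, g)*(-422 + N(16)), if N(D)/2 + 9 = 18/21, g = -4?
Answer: 0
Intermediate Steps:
N(D) = -114/7 (N(D) = -18 + 2*(18/21) = -18 + 2*(18*(1/21)) = -18 + 2*(6/7) = -18 + 12/7 = -114/7)
P(-8, g)*(-422 + N(16)) = 0*(-422 - 114/7) = 0*(-3068/7) = 0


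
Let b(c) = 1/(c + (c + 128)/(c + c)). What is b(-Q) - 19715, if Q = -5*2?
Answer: -3331825/169 ≈ -19715.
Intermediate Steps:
Q = -10
b(c) = 1/(c + (128 + c)/(2*c)) (b(c) = 1/(c + (128 + c)/((2*c))) = 1/(c + (128 + c)*(1/(2*c))) = 1/(c + (128 + c)/(2*c)))
b(-Q) - 19715 = 2*(-1*(-10))/(128 - 1*(-10) + 2*(-1*(-10))²) - 19715 = 2*10/(128 + 10 + 2*10²) - 19715 = 2*10/(128 + 10 + 2*100) - 19715 = 2*10/(128 + 10 + 200) - 19715 = 2*10/338 - 19715 = 2*10*(1/338) - 19715 = 10/169 - 19715 = -3331825/169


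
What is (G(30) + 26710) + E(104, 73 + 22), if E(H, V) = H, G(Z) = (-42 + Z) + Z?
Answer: 26832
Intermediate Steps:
G(Z) = -42 + 2*Z
(G(30) + 26710) + E(104, 73 + 22) = ((-42 + 2*30) + 26710) + 104 = ((-42 + 60) + 26710) + 104 = (18 + 26710) + 104 = 26728 + 104 = 26832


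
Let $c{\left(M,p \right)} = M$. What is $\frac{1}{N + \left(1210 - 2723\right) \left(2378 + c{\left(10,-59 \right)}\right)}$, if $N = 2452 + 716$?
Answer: $- \frac{1}{3609876} \approx -2.7702 \cdot 10^{-7}$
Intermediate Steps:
$N = 3168$
$\frac{1}{N + \left(1210 - 2723\right) \left(2378 + c{\left(10,-59 \right)}\right)} = \frac{1}{3168 + \left(1210 - 2723\right) \left(2378 + 10\right)} = \frac{1}{3168 - 3613044} = \frac{1}{-3609876} = - \frac{1}{3609876}$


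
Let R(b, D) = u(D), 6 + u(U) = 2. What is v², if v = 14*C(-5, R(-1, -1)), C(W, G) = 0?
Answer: 0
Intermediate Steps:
u(U) = -4 (u(U) = -6 + 2 = -4)
R(b, D) = -4
v = 0 (v = 14*0 = 0)
v² = 0² = 0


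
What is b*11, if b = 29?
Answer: 319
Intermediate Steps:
b*11 = 29*11 = 319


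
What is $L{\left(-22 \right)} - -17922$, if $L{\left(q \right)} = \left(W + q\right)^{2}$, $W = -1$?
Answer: $18451$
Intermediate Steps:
$L{\left(q \right)} = \left(-1 + q\right)^{2}$
$L{\left(-22 \right)} - -17922 = \left(-1 - 22\right)^{2} - -17922 = \left(-23\right)^{2} + 17922 = 529 + 17922 = 18451$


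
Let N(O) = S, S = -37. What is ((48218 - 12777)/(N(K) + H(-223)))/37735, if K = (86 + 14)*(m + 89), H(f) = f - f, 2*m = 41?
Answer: -35441/1396195 ≈ -0.025384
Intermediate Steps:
m = 41/2 (m = (½)*41 = 41/2 ≈ 20.500)
H(f) = 0
K = 10950 (K = (86 + 14)*(41/2 + 89) = 100*(219/2) = 10950)
N(O) = -37
((48218 - 12777)/(N(K) + H(-223)))/37735 = ((48218 - 12777)/(-37 + 0))/37735 = (35441/(-37))*(1/37735) = (35441*(-1/37))*(1/37735) = -35441/37*1/37735 = -35441/1396195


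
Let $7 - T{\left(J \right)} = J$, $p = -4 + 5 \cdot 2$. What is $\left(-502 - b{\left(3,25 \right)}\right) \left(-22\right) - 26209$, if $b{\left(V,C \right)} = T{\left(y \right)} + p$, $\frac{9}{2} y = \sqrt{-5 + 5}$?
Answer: $-14879$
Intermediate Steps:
$y = 0$ ($y = \frac{2 \sqrt{-5 + 5}}{9} = \frac{2 \sqrt{0}}{9} = \frac{2}{9} \cdot 0 = 0$)
$p = 6$ ($p = -4 + 10 = 6$)
$T{\left(J \right)} = 7 - J$
$b{\left(V,C \right)} = 13$ ($b{\left(V,C \right)} = \left(7 - 0\right) + 6 = \left(7 + 0\right) + 6 = 7 + 6 = 13$)
$\left(-502 - b{\left(3,25 \right)}\right) \left(-22\right) - 26209 = \left(-502 - 13\right) \left(-22\right) - 26209 = \left(-515\right) \left(-22\right) - 26209 = 11330 - 26209 = -14879$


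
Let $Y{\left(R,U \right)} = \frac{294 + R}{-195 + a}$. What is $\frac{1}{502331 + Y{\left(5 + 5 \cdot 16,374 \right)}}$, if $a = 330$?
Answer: $\frac{135}{67815064} \approx 1.9907 \cdot 10^{-6}$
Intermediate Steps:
$Y{\left(R,U \right)} = \frac{98}{45} + \frac{R}{135}$ ($Y{\left(R,U \right)} = \frac{294 + R}{-195 + 330} = \frac{294 + R}{135} = \left(294 + R\right) \frac{1}{135} = \frac{98}{45} + \frac{R}{135}$)
$\frac{1}{502331 + Y{\left(5 + 5 \cdot 16,374 \right)}} = \frac{1}{502331 + \left(\frac{98}{45} + \frac{5 + 5 \cdot 16}{135}\right)} = \frac{1}{502331 + \left(\frac{98}{45} + \frac{5 + 80}{135}\right)} = \frac{1}{502331 + \left(\frac{98}{45} + \frac{1}{135} \cdot 85\right)} = \frac{1}{502331 + \left(\frac{98}{45} + \frac{17}{27}\right)} = \frac{1}{502331 + \frac{379}{135}} = \frac{1}{\frac{67815064}{135}} = \frac{135}{67815064}$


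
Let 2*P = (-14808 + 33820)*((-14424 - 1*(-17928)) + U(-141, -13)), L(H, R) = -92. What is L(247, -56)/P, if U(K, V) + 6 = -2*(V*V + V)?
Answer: -23/7571529 ≈ -3.0377e-6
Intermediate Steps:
U(K, V) = -6 - 2*V - 2*V² (U(K, V) = -6 - 2*(V*V + V) = -6 - 2*(V² + V) = -6 - 2*(V + V²) = -6 + (-2*V - 2*V²) = -6 - 2*V - 2*V²)
P = 30286116 (P = ((-14808 + 33820)*((-14424 - 1*(-17928)) + (-6 - 2*(-13) - 2*(-13)²)))/2 = (19012*((-14424 + 17928) + (-6 + 26 - 2*169)))/2 = (19012*(3504 + (-6 + 26 - 338)))/2 = (19012*(3504 - 318))/2 = (19012*3186)/2 = (½)*60572232 = 30286116)
L(247, -56)/P = -92/30286116 = -92*1/30286116 = -23/7571529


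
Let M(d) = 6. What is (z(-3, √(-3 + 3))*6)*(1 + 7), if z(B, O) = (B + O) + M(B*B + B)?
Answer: 144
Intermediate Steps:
z(B, O) = 6 + B + O (z(B, O) = (B + O) + 6 = 6 + B + O)
(z(-3, √(-3 + 3))*6)*(1 + 7) = ((6 - 3 + √(-3 + 3))*6)*(1 + 7) = ((6 - 3 + √0)*6)*8 = ((6 - 3 + 0)*6)*8 = (3*6)*8 = 18*8 = 144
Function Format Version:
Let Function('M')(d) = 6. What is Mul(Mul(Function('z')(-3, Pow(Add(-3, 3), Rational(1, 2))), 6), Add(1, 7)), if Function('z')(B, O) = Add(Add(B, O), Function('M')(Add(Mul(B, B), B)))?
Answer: 144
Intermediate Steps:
Function('z')(B, O) = Add(6, B, O) (Function('z')(B, O) = Add(Add(B, O), 6) = Add(6, B, O))
Mul(Mul(Function('z')(-3, Pow(Add(-3, 3), Rational(1, 2))), 6), Add(1, 7)) = Mul(Mul(Add(6, -3, Pow(Add(-3, 3), Rational(1, 2))), 6), Add(1, 7)) = Mul(Mul(Add(6, -3, Pow(0, Rational(1, 2))), 6), 8) = Mul(Mul(Add(6, -3, 0), 6), 8) = Mul(Mul(3, 6), 8) = Mul(18, 8) = 144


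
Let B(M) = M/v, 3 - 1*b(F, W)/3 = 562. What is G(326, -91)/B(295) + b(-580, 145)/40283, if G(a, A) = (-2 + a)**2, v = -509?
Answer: -2152433332587/11883485 ≈ -1.8113e+5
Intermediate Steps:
b(F, W) = -1677 (b(F, W) = 9 - 3*562 = 9 - 1686 = -1677)
B(M) = -M/509 (B(M) = M/(-509) = M*(-1/509) = -M/509)
G(326, -91)/B(295) + b(-580, 145)/40283 = (-2 + 326)**2/((-1/509*295)) - 1677/40283 = 324**2/(-295/509) - 1677*1/40283 = 104976*(-509/295) - 1677/40283 = -53432784/295 - 1677/40283 = -2152433332587/11883485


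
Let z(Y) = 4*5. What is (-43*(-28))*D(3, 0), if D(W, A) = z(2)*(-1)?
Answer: -24080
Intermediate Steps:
z(Y) = 20
D(W, A) = -20 (D(W, A) = 20*(-1) = -20)
(-43*(-28))*D(3, 0) = -43*(-28)*(-20) = 1204*(-20) = -24080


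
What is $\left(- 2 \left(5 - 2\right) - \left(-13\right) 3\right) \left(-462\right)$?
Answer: $-15246$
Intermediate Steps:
$\left(- 2 \left(5 - 2\right) - \left(-13\right) 3\right) \left(-462\right) = \left(\left(-2\right) 3 - -39\right) \left(-462\right) = \left(-6 + 39\right) \left(-462\right) = 33 \left(-462\right) = -15246$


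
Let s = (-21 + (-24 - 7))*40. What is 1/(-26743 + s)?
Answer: -1/28823 ≈ -3.4695e-5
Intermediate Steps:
s = -2080 (s = (-21 - 31)*40 = -52*40 = -2080)
1/(-26743 + s) = 1/(-26743 - 2080) = 1/(-28823) = -1/28823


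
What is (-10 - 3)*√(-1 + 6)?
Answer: -13*√5 ≈ -29.069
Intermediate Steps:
(-10 - 3)*√(-1 + 6) = -13*√5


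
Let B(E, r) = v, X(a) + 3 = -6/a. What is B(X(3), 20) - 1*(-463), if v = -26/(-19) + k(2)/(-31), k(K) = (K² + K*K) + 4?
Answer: 273285/589 ≈ 463.98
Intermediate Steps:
k(K) = 4 + 2*K² (k(K) = (K² + K²) + 4 = 2*K² + 4 = 4 + 2*K²)
X(a) = -3 - 6/a
v = 578/589 (v = -26/(-19) + (4 + 2*2²)/(-31) = -26*(-1/19) + (4 + 2*4)*(-1/31) = 26/19 + (4 + 8)*(-1/31) = 26/19 + 12*(-1/31) = 26/19 - 12/31 = 578/589 ≈ 0.98132)
B(E, r) = 578/589
B(X(3), 20) - 1*(-463) = 578/589 - 1*(-463) = 578/589 + 463 = 273285/589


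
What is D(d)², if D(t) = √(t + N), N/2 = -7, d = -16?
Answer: -30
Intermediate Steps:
N = -14 (N = 2*(-7) = -14)
D(t) = √(-14 + t) (D(t) = √(t - 14) = √(-14 + t))
D(d)² = (√(-14 - 16))² = (√(-30))² = (I*√30)² = -30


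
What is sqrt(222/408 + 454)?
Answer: sqrt(525453)/34 ≈ 21.320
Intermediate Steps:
sqrt(222/408 + 454) = sqrt(222*(1/408) + 454) = sqrt(37/68 + 454) = sqrt(30909/68) = sqrt(525453)/34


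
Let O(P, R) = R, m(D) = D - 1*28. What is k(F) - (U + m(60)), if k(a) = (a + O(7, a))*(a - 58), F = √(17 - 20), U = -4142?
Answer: 4104 - 116*I*√3 ≈ 4104.0 - 200.92*I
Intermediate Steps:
m(D) = -28 + D (m(D) = D - 28 = -28 + D)
F = I*√3 (F = √(-3) = I*√3 ≈ 1.732*I)
k(a) = 2*a*(-58 + a) (k(a) = (a + a)*(a - 58) = (2*a)*(-58 + a) = 2*a*(-58 + a))
k(F) - (U + m(60)) = 2*(I*√3)*(-58 + I*√3) - (-4142 + (-28 + 60)) = 2*I*√3*(-58 + I*√3) - (-4142 + 32) = 2*I*√3*(-58 + I*√3) - 1*(-4110) = 2*I*√3*(-58 + I*√3) + 4110 = 4110 + 2*I*√3*(-58 + I*√3)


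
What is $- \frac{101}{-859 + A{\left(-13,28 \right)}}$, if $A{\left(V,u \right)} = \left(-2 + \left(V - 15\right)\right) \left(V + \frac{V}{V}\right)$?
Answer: $\frac{101}{499} \approx 0.2024$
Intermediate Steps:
$A{\left(V,u \right)} = \left(1 + V\right) \left(-17 + V\right)$ ($A{\left(V,u \right)} = \left(-2 + \left(-15 + V\right)\right) \left(V + 1\right) = \left(-17 + V\right) \left(1 + V\right) = \left(1 + V\right) \left(-17 + V\right)$)
$- \frac{101}{-859 + A{\left(-13,28 \right)}} = - \frac{101}{-859 - \left(-191 - 169\right)} = - \frac{101}{-859 + \left(-17 + 169 + 208\right)} = - \frac{101}{-859 + 360} = - \frac{101}{-499} = \left(-101\right) \left(- \frac{1}{499}\right) = \frac{101}{499}$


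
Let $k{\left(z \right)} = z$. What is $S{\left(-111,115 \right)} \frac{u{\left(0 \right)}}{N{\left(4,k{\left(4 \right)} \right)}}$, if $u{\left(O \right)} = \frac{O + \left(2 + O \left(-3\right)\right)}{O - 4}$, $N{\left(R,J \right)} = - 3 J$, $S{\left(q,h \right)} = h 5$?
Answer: $\frac{575}{24} \approx 23.958$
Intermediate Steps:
$S{\left(q,h \right)} = 5 h$
$u{\left(O \right)} = \frac{2 - 2 O}{-4 + O}$ ($u{\left(O \right)} = \frac{O - \left(-2 + 3 O\right)}{-4 + O} = \frac{2 - 2 O}{-4 + O}$)
$S{\left(-111,115 \right)} \frac{u{\left(0 \right)}}{N{\left(4,k{\left(4 \right)} \right)}} = 5 \cdot 115 \frac{2 \frac{1}{-4 + 0} \left(1 - 0\right)}{\left(-3\right) 4} = 575 \frac{2 \frac{1}{-4} \left(1 + 0\right)}{-12} = 575 \cdot 2 \left(- \frac{1}{4}\right) 1 \left(- \frac{1}{12}\right) = 575 \left(\left(- \frac{1}{2}\right) \left(- \frac{1}{12}\right)\right) = 575 \cdot \frac{1}{24} = \frac{575}{24}$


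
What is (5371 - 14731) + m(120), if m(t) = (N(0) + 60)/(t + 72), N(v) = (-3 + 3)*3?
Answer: -149755/16 ≈ -9359.7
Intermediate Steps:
N(v) = 0 (N(v) = 0*3 = 0)
m(t) = 60/(72 + t) (m(t) = (0 + 60)/(t + 72) = 60/(72 + t))
(5371 - 14731) + m(120) = (5371 - 14731) + 60/(72 + 120) = -9360 + 60/192 = -9360 + 60*(1/192) = -9360 + 5/16 = -149755/16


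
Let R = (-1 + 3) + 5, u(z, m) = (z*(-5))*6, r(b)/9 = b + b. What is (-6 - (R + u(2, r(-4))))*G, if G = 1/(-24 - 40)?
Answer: -47/64 ≈ -0.73438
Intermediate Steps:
r(b) = 18*b (r(b) = 9*(b + b) = 9*(2*b) = 18*b)
u(z, m) = -30*z (u(z, m) = -5*z*6 = -30*z)
G = -1/64 (G = 1/(-64) = -1/64 ≈ -0.015625)
R = 7 (R = 2 + 5 = 7)
(-6 - (R + u(2, r(-4))))*G = (-6 - (7 - 30*2))*(-1/64) = (-6 - (7 - 60))*(-1/64) = (-6 - 1*(-53))*(-1/64) = (-6 + 53)*(-1/64) = 47*(-1/64) = -47/64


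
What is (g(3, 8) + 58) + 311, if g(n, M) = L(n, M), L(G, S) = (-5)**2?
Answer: 394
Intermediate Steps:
L(G, S) = 25
g(n, M) = 25
(g(3, 8) + 58) + 311 = (25 + 58) + 311 = 83 + 311 = 394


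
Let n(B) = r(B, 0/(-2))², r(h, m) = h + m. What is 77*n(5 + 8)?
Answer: 13013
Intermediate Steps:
n(B) = B² (n(B) = (B + 0/(-2))² = (B + 0*(-½))² = (B + 0)² = B²)
77*n(5 + 8) = 77*(5 + 8)² = 77*13² = 77*169 = 13013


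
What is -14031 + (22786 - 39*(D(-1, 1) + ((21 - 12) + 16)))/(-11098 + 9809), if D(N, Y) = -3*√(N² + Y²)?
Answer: -18107770/1289 - 117*√2/1289 ≈ -14048.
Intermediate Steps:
-14031 + (22786 - 39*(D(-1, 1) + ((21 - 12) + 16)))/(-11098 + 9809) = -14031 + (22786 - 39*(-3*√((-1)² + 1²) + ((21 - 12) + 16)))/(-11098 + 9809) = -14031 + (22786 - 39*(-3*√(1 + 1) + (9 + 16)))/(-1289) = -14031 + (22786 - 39*(-3*√2 + 25))*(-1/1289) = -14031 + (22786 - 39*(25 - 3*√2))*(-1/1289) = -14031 + (22786 + (-975 + 117*√2))*(-1/1289) = -14031 + (21811 + 117*√2)*(-1/1289) = -14031 + (-21811/1289 - 117*√2/1289) = -18107770/1289 - 117*√2/1289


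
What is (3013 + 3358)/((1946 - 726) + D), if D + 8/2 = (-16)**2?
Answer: 277/64 ≈ 4.3281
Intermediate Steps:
D = 252 (D = -4 + (-16)**2 = -4 + 256 = 252)
(3013 + 3358)/((1946 - 726) + D) = (3013 + 3358)/((1946 - 726) + 252) = 6371/(1220 + 252) = 6371/1472 = 6371*(1/1472) = 277/64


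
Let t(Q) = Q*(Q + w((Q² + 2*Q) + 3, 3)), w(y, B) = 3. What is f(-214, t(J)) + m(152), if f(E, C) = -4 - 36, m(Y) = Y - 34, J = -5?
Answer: 78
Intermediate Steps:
m(Y) = -34 + Y
t(Q) = Q*(3 + Q) (t(Q) = Q*(Q + 3) = Q*(3 + Q))
f(E, C) = -40
f(-214, t(J)) + m(152) = -40 + (-34 + 152) = -40 + 118 = 78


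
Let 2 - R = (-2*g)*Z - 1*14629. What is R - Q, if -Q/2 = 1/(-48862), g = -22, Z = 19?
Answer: 337025644/24431 ≈ 13795.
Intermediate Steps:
R = 13795 (R = 2 - (-2*(-22)*19 - 1*14629) = 2 - (44*19 - 14629) = 2 - (836 - 14629) = 2 - 1*(-13793) = 2 + 13793 = 13795)
Q = 1/24431 (Q = -2/(-48862) = -2*(-1/48862) = 1/24431 ≈ 4.0932e-5)
R - Q = 13795 - 1*1/24431 = 13795 - 1/24431 = 337025644/24431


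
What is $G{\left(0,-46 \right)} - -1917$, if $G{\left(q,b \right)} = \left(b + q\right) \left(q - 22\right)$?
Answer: $2929$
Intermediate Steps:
$G{\left(q,b \right)} = \left(-22 + q\right) \left(b + q\right)$ ($G{\left(q,b \right)} = \left(b + q\right) \left(-22 + q\right) = \left(-22 + q\right) \left(b + q\right)$)
$G{\left(0,-46 \right)} - -1917 = \left(0^{2} - -1012 - 0 - 0\right) - -1917 = \left(0 + 1012 + 0 + 0\right) + 1917 = 1012 + 1917 = 2929$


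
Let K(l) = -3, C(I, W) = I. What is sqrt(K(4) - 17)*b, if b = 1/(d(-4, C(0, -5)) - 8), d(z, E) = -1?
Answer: -2*I*sqrt(5)/9 ≈ -0.4969*I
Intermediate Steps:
b = -1/9 (b = 1/(-1 - 8) = 1/(-9) = -1/9 ≈ -0.11111)
sqrt(K(4) - 17)*b = sqrt(-3 - 17)*(-1/9) = sqrt(-20)*(-1/9) = (2*I*sqrt(5))*(-1/9) = -2*I*sqrt(5)/9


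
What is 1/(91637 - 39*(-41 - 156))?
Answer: 1/99320 ≈ 1.0068e-5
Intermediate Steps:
1/(91637 - 39*(-41 - 156)) = 1/(91637 - 39*(-197)) = 1/(91637 + 7683) = 1/99320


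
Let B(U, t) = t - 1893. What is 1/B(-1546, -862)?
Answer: -1/2755 ≈ -0.00036298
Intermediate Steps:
B(U, t) = -1893 + t
1/B(-1546, -862) = 1/(-1893 - 862) = 1/(-2755) = -1/2755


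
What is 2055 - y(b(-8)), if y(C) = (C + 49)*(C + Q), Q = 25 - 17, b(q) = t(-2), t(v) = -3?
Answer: 1825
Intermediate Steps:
b(q) = -3
Q = 8
y(C) = (8 + C)*(49 + C) (y(C) = (C + 49)*(C + 8) = (49 + C)*(8 + C) = (8 + C)*(49 + C))
2055 - y(b(-8)) = 2055 - (392 + (-3)² + 57*(-3)) = 2055 - (392 + 9 - 171) = 2055 - 1*230 = 2055 - 230 = 1825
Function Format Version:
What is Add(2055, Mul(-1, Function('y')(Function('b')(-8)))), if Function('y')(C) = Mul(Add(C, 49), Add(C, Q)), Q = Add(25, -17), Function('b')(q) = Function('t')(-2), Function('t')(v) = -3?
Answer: 1825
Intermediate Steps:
Function('b')(q) = -3
Q = 8
Function('y')(C) = Mul(Add(8, C), Add(49, C)) (Function('y')(C) = Mul(Add(C, 49), Add(C, 8)) = Mul(Add(49, C), Add(8, C)) = Mul(Add(8, C), Add(49, C)))
Add(2055, Mul(-1, Function('y')(Function('b')(-8)))) = Add(2055, Mul(-1, Add(392, Pow(-3, 2), Mul(57, -3)))) = Add(2055, Mul(-1, Add(392, 9, -171))) = Add(2055, Mul(-1, 230)) = Add(2055, -230) = 1825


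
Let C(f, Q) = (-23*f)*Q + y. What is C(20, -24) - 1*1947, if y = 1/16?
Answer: 145489/16 ≈ 9093.1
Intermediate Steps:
y = 1/16 ≈ 0.062500
C(f, Q) = 1/16 - 23*Q*f (C(f, Q) = (-23*f)*Q + 1/16 = -23*Q*f + 1/16 = 1/16 - 23*Q*f)
C(20, -24) - 1*1947 = (1/16 - 23*(-24)*20) - 1*1947 = (1/16 + 11040) - 1947 = 176641/16 - 1947 = 145489/16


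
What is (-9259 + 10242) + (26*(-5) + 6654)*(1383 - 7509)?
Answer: -39965041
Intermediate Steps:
(-9259 + 10242) + (26*(-5) + 6654)*(1383 - 7509) = 983 + (-130 + 6654)*(-6126) = 983 + 6524*(-6126) = 983 - 39966024 = -39965041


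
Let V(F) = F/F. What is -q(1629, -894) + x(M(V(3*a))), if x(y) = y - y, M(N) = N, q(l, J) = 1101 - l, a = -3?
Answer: 528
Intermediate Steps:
V(F) = 1
x(y) = 0
-q(1629, -894) + x(M(V(3*a))) = -(1101 - 1*1629) + 0 = -(1101 - 1629) + 0 = -1*(-528) + 0 = 528 + 0 = 528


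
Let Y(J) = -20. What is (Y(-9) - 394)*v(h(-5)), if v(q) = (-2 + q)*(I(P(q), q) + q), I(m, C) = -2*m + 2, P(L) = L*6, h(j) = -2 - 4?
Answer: 225216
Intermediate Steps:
h(j) = -6
P(L) = 6*L
I(m, C) = 2 - 2*m
v(q) = (-2 + q)*(2 - 11*q) (v(q) = (-2 + q)*((2 - 12*q) + q) = (-2 + q)*(2 - 11*q))
(Y(-9) - 394)*v(h(-5)) = (-20 - 394)*(-4 - 11*(-6)² + 24*(-6)) = -414*(-4 - 11*36 - 144) = -414*(-4 - 396 - 144) = -414*(-544) = 225216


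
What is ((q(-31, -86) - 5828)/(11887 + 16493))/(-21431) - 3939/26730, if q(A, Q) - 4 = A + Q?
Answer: -2419785251/16421718060 ≈ -0.14735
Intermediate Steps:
q(A, Q) = 4 + A + Q (q(A, Q) = 4 + (A + Q) = 4 + A + Q)
((q(-31, -86) - 5828)/(11887 + 16493))/(-21431) - 3939/26730 = (((4 - 31 - 86) - 5828)/(11887 + 16493))/(-21431) - 3939/26730 = ((-113 - 5828)/28380)*(-1/21431) - 3939*1/26730 = -5941*1/28380*(-1/21431) - 1313/8910 = -5941/28380*(-1/21431) - 1313/8910 = 5941/608211780 - 1313/8910 = -2419785251/16421718060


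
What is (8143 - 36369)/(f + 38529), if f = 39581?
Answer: -14113/39055 ≈ -0.36136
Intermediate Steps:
(8143 - 36369)/(f + 38529) = (8143 - 36369)/(39581 + 38529) = -28226/78110 = -28226*1/78110 = -14113/39055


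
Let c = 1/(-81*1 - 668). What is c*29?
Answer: -29/749 ≈ -0.038718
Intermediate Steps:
c = -1/749 (c = 1/(-81 - 668) = 1/(-749) = -1/749 ≈ -0.0013351)
c*29 = -1/749*29 = -29/749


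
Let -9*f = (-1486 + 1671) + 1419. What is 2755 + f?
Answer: 23191/9 ≈ 2576.8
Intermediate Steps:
f = -1604/9 (f = -((-1486 + 1671) + 1419)/9 = -(185 + 1419)/9 = -⅑*1604 = -1604/9 ≈ -178.22)
2755 + f = 2755 - 1604/9 = 23191/9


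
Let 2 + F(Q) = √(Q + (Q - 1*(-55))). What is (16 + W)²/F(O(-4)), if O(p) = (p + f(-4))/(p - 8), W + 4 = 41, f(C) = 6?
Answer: 8427/76 + 2809*√123/76 ≈ 520.79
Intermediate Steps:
W = 37 (W = -4 + 41 = 37)
O(p) = (6 + p)/(-8 + p) (O(p) = (p + 6)/(p - 8) = (6 + p)/(-8 + p))
F(Q) = -2 + √(55 + 2*Q) (F(Q) = -2 + √(Q + (Q - 1*(-55))) = -2 + √(Q + (Q + 55)) = -2 + √(Q + (55 + Q)) = -2 + √(55 + 2*Q))
(16 + W)²/F(O(-4)) = (16 + 37)²/(-2 + √(55 + 2*((6 - 4)/(-8 - 4)))) = 53²/(-2 + √(55 + 2*(2/(-12)))) = 2809/(-2 + √(55 + 2*(-1/12*2))) = 2809/(-2 + √(55 + 2*(-⅙))) = 2809/(-2 + √(55 - ⅓)) = 2809/(-2 + √(164/3)) = 2809/(-2 + 2*√123/3)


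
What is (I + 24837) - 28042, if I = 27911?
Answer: 24706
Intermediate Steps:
(I + 24837) - 28042 = (27911 + 24837) - 28042 = 52748 - 28042 = 24706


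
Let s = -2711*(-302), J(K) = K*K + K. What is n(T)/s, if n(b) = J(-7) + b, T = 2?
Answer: 22/409361 ≈ 5.3742e-5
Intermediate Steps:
J(K) = K + K**2 (J(K) = K**2 + K = K + K**2)
s = 818722
n(b) = 42 + b (n(b) = -7*(1 - 7) + b = -7*(-6) + b = 42 + b)
n(T)/s = (42 + 2)/818722 = 44*(1/818722) = 22/409361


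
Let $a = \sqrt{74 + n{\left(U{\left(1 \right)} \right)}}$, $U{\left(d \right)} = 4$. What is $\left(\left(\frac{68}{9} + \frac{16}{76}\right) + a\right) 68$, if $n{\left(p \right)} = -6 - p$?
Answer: $\frac{183328}{171} \approx 1072.1$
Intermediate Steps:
$a = 8$ ($a = \sqrt{74 - 10} = \sqrt{64} = 8$)
$\left(\left(\frac{68}{9} + \frac{16}{76}\right) + a\right) 68 = \left(\left(\frac{68}{9} + \frac{16}{76}\right) + 8\right) 68 = \left(\left(68 \cdot \frac{1}{9} + 16 \cdot \frac{1}{76}\right) + 8\right) 68 = \left(\left(\frac{68}{9} + \frac{4}{19}\right) + 8\right) 68 = \left(\frac{1328}{171} + 8\right) 68 = \frac{2696}{171} \cdot 68 = \frac{183328}{171}$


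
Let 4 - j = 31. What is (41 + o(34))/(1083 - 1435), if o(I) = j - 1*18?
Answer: 1/88 ≈ 0.011364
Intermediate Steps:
j = -27 (j = 4 - 1*31 = 4 - 31 = -27)
o(I) = -45 (o(I) = -27 - 1*18 = -27 - 18 = -45)
(41 + o(34))/(1083 - 1435) = (41 - 45)/(1083 - 1435) = -4/(-352) = -4*(-1/352) = 1/88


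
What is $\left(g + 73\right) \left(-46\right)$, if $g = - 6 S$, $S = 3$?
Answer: $-2530$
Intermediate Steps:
$g = -18$ ($g = \left(-6\right) 3 = -18$)
$\left(g + 73\right) \left(-46\right) = \left(-18 + 73\right) \left(-46\right) = 55 \left(-46\right) = -2530$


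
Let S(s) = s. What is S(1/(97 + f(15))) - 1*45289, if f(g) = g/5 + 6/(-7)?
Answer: -31430559/694 ≈ -45289.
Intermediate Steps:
f(g) = -6/7 + g/5 (f(g) = g*(⅕) + 6*(-⅐) = g/5 - 6/7 = -6/7 + g/5)
S(1/(97 + f(15))) - 1*45289 = 1/(97 + (-6/7 + (⅕)*15)) - 1*45289 = 1/(97 + (-6/7 + 3)) - 45289 = 1/(97 + 15/7) - 45289 = 1/(694/7) - 45289 = 7/694 - 45289 = -31430559/694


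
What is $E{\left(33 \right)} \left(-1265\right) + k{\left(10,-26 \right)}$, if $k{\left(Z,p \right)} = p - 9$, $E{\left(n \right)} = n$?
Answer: $-41780$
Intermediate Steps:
$k{\left(Z,p \right)} = -9 + p$
$E{\left(33 \right)} \left(-1265\right) + k{\left(10,-26 \right)} = 33 \left(-1265\right) - 35 = -41745 - 35 = -41780$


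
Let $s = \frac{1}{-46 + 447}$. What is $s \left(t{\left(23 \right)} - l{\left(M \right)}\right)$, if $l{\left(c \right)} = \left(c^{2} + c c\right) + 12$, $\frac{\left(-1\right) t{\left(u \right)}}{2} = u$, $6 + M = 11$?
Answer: $- \frac{108}{401} \approx -0.26933$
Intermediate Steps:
$M = 5$ ($M = -6 + 11 = 5$)
$t{\left(u \right)} = - 2 u$
$s = \frac{1}{401} \approx 0.0024938$
$l{\left(c \right)} = 12 + 2 c^{2}$ ($l{\left(c \right)} = \left(c^{2} + c^{2}\right) + 12 = 2 c^{2} + 12 = 12 + 2 c^{2}$)
$s \left(t{\left(23 \right)} - l{\left(M \right)}\right) = \frac{\left(-2\right) 23 - \left(12 + 2 \cdot 5^{2}\right)}{401} = \frac{-46 - \left(12 + 2 \cdot 25\right)}{401} = \frac{-46 - \left(12 + 50\right)}{401} = \frac{-46 - 62}{401} = \frac{1}{401} \left(-108\right) = - \frac{108}{401}$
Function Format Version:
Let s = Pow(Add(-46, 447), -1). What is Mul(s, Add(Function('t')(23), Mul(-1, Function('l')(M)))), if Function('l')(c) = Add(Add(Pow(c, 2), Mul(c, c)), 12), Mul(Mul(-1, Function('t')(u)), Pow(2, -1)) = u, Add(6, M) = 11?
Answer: Rational(-108, 401) ≈ -0.26933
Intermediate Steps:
M = 5 (M = Add(-6, 11) = 5)
Function('t')(u) = Mul(-2, u)
s = Rational(1, 401) (s = Pow(401, -1) = Rational(1, 401) ≈ 0.0024938)
Function('l')(c) = Add(12, Mul(2, Pow(c, 2))) (Function('l')(c) = Add(Add(Pow(c, 2), Pow(c, 2)), 12) = Add(Mul(2, Pow(c, 2)), 12) = Add(12, Mul(2, Pow(c, 2))))
Mul(s, Add(Function('t')(23), Mul(-1, Function('l')(M)))) = Mul(Rational(1, 401), Add(Mul(-2, 23), Mul(-1, Add(12, Mul(2, Pow(5, 2)))))) = Mul(Rational(1, 401), Add(-46, Mul(-1, Add(12, Mul(2, 25))))) = Mul(Rational(1, 401), Add(-46, Mul(-1, Add(12, 50)))) = Mul(Rational(1, 401), Add(-46, Mul(-1, 62))) = Mul(Rational(1, 401), Add(-46, -62)) = Mul(Rational(1, 401), -108) = Rational(-108, 401)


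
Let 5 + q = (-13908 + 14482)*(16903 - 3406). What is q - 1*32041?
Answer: 7715232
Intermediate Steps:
q = 7747273 (q = -5 + (-13908 + 14482)*(16903 - 3406) = -5 + 574*13497 = -5 + 7747278 = 7747273)
q - 1*32041 = 7747273 - 1*32041 = 7747273 - 32041 = 7715232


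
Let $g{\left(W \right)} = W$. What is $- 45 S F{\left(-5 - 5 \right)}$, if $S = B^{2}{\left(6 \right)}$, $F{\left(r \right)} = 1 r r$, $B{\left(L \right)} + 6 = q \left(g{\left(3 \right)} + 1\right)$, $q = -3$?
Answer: $-1458000$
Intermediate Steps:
$B{\left(L \right)} = -18$ ($B{\left(L \right)} = -6 - 3 \left(3 + 1\right) = -6 - 12 = -18$)
$F{\left(r \right)} = r^{2}$ ($F{\left(r \right)} = r r = r^{2}$)
$S = 324$ ($S = \left(-18\right)^{2} = 324$)
$- 45 S F{\left(-5 - 5 \right)} = \left(-45\right) 324 \left(-5 - 5\right)^{2} = - 14580 \left(-5 - 5\right)^{2} = - 14580 \left(-10\right)^{2} = \left(-14580\right) 100 = -1458000$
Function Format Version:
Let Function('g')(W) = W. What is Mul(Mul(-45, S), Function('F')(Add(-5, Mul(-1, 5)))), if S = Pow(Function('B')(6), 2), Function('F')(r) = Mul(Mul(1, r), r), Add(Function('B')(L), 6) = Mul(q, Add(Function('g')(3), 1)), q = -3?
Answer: -1458000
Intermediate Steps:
Function('B')(L) = -18 (Function('B')(L) = Add(-6, Mul(-3, Add(3, 1))) = Add(-6, Mul(-3, 4)) = Add(-6, -12) = -18)
Function('F')(r) = Pow(r, 2) (Function('F')(r) = Mul(r, r) = Pow(r, 2))
S = 324 (S = Pow(-18, 2) = 324)
Mul(Mul(-45, S), Function('F')(Add(-5, Mul(-1, 5)))) = Mul(Mul(-45, 324), Pow(Add(-5, Mul(-1, 5)), 2)) = Mul(-14580, Pow(Add(-5, -5), 2)) = Mul(-14580, Pow(-10, 2)) = Mul(-14580, 100) = -1458000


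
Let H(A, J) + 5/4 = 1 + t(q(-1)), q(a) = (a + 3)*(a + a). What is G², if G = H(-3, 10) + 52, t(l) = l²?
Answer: 73441/16 ≈ 4590.1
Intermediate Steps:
q(a) = 2*a*(3 + a) (q(a) = (3 + a)*(2*a) = 2*a*(3 + a))
H(A, J) = 63/4 (H(A, J) = -5/4 + (1 + (2*(-1)*(3 - 1))²) = -5/4 + (1 + (2*(-1)*2)²) = -5/4 + (1 + (-4)²) = -5/4 + (1 + 16) = -5/4 + 17 = 63/4)
G = 271/4 (G = 63/4 + 52 = 271/4 ≈ 67.750)
G² = (271/4)² = 73441/16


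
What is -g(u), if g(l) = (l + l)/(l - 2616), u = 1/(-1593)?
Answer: -2/4167289 ≈ -4.7993e-7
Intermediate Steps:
u = -1/1593 ≈ -0.00062775
g(l) = 2*l/(-2616 + l) (g(l) = (2*l)/(-2616 + l) = 2*l/(-2616 + l))
-g(u) = -2*(-1)/(1593*(-2616 - 1/1593)) = -2*(-1)/(1593*(-4167289/1593)) = -2*(-1)*(-1593)/(1593*4167289) = -1*2/4167289 = -2/4167289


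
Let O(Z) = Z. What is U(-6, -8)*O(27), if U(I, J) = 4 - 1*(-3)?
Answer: 189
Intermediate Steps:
U(I, J) = 7 (U(I, J) = 4 + 3 = 7)
U(-6, -8)*O(27) = 7*27 = 189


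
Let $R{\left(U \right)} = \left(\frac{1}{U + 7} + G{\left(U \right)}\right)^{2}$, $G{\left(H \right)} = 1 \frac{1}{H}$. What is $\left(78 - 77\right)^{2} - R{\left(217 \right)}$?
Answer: $\frac{983983}{984064} \approx 0.99992$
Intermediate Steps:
$G{\left(H \right)} = \frac{1}{H}$
$R{\left(U \right)} = \left(\frac{1}{U} + \frac{1}{7 + U}\right)^{2}$ ($R{\left(U \right)} = \left(\frac{1}{U + 7} + \frac{1}{U}\right)^{2} = \left(\frac{1}{7 + U} + \frac{1}{U}\right)^{2} = \left(\frac{1}{U} + \frac{1}{7 + U}\right)^{2}$)
$\left(78 - 77\right)^{2} - R{\left(217 \right)} = \left(78 - 77\right)^{2} - \frac{\left(7 + 2 \cdot 217\right)^{2}}{47089 \left(7 + 217\right)^{2}} = 1^{2} - \frac{\left(7 + 434\right)^{2}}{47089 \cdot 50176} = 1 - \frac{1}{47089} \cdot \frac{1}{50176} \cdot 441^{2} = 1 - \frac{1}{47089} \cdot \frac{1}{50176} \cdot 194481 = 1 - \frac{81}{984064} = \frac{983983}{984064}$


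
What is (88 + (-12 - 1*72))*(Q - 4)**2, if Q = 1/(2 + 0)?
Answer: 49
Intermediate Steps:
Q = 1/2 ≈ 0.50000
(88 + (-12 - 1*72))*(Q - 4)**2 = (88 + (-12 - 1*72))*(1/2 - 4)**2 = (88 + (-12 - 72))*(-7/2)**2 = (88 - 84)*(49/4) = 4*(49/4) = 49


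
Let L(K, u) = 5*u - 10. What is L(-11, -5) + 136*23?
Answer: 3093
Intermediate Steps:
L(K, u) = -10 + 5*u
L(-11, -5) + 136*23 = (-10 + 5*(-5)) + 136*23 = (-10 - 25) + 3128 = -35 + 3128 = 3093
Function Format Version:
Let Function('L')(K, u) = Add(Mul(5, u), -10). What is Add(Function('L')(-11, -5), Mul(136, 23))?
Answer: 3093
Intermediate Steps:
Function('L')(K, u) = Add(-10, Mul(5, u))
Add(Function('L')(-11, -5), Mul(136, 23)) = Add(Add(-10, Mul(5, -5)), Mul(136, 23)) = Add(Add(-10, -25), 3128) = Add(-35, 3128) = 3093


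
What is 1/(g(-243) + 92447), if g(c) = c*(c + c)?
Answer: 1/210545 ≈ 4.7496e-6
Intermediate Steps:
g(c) = 2*c² (g(c) = c*(2*c) = 2*c²)
1/(g(-243) + 92447) = 1/(2*(-243)² + 92447) = 1/(2*59049 + 92447) = 1/(118098 + 92447) = 1/210545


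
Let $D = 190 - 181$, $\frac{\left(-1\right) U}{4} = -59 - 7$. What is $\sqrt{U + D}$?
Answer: $\sqrt{273} \approx 16.523$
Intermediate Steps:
$U = 264$ ($U = - 4 \left(-59 - 7\right) = \left(-4\right) \left(-66\right) = 264$)
$D = 9$ ($D = 190 - 181 = 9$)
$\sqrt{U + D} = \sqrt{264 + 9} = \sqrt{273}$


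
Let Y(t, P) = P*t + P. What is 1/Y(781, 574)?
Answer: 1/448868 ≈ 2.2278e-6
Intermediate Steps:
Y(t, P) = P + P*t
1/Y(781, 574) = 1/(574*(1 + 781)) = 1/(574*782) = 1/448868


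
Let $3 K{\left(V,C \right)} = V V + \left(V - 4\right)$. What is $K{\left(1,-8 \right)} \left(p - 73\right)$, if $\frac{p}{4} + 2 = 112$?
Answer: $- \frac{734}{3} \approx -244.67$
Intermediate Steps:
$p = 440$ ($p = -8 + 4 \cdot 112 = -8 + 448 = 440$)
$K{\left(V,C \right)} = - \frac{4}{3} + \frac{V}{3} + \frac{V^{2}}{3}$ ($K{\left(V,C \right)} = \frac{V V + \left(V - 4\right)}{3} = \frac{V^{2} + \left(V - 4\right)}{3} = \frac{V^{2} + \left(-4 + V\right)}{3} = \frac{-4 + V + V^{2}}{3} = - \frac{4}{3} + \frac{V}{3} + \frac{V^{2}}{3}$)
$K{\left(1,-8 \right)} \left(p - 73\right) = \left(- \frac{4}{3} + \frac{1}{3} \cdot 1 + \frac{1^{2}}{3}\right) \left(440 - 73\right) = \left(- \frac{4}{3} + \frac{1}{3} + \frac{1}{3} \cdot 1\right) 367 = \left(- \frac{4}{3} + \frac{1}{3} + \frac{1}{3}\right) 367 = \left(- \frac{2}{3}\right) 367 = - \frac{734}{3}$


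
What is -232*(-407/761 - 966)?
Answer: 170643656/761 ≈ 2.2424e+5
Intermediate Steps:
-232*(-407/761 - 966) = -232*(-735533/761) = 170643656/761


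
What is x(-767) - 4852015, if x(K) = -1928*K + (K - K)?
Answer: -3373239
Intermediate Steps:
x(K) = -1928*K (x(K) = -1928*K + 0 = -1928*K)
x(-767) - 4852015 = -1928*(-767) - 4852015 = 1478776 - 4852015 = -3373239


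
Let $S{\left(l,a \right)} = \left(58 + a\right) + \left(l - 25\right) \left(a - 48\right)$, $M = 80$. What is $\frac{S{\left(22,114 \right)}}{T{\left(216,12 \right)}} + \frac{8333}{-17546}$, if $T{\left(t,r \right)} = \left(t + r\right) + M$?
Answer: $- \frac{377845}{675521} \approx -0.55934$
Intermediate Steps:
$T{\left(t,r \right)} = 80 + r + t$ ($T{\left(t,r \right)} = \left(t + r\right) + 80 = \left(r + t\right) + 80 = 80 + r + t$)
$S{\left(l,a \right)} = 58 + a + \left(-48 + a\right) \left(-25 + l\right)$ ($S{\left(l,a \right)} = \left(58 + a\right) + \left(-25 + l\right) \left(-48 + a\right) = \left(58 + a\right) + \left(-48 + a\right) \left(-25 + l\right) = 58 + a + \left(-48 + a\right) \left(-25 + l\right)$)
$\frac{S{\left(22,114 \right)}}{T{\left(216,12 \right)}} + \frac{8333}{-17546} = \frac{1258 - 1056 - 2736 + 114 \cdot 22}{80 + 12 + 216} + \frac{8333}{-17546} = \frac{1258 - 1056 - 2736 + 2508}{308} + 8333 \left(- \frac{1}{17546}\right) = \left(-26\right) \frac{1}{308} - \frac{8333}{17546} = - \frac{13}{154} - \frac{8333}{17546} = - \frac{377845}{675521}$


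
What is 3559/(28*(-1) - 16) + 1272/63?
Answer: -56083/924 ≈ -60.696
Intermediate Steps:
3559/(28*(-1) - 16) + 1272/63 = 3559/(-28 - 16) + 1272*(1/63) = 3559/(-44) + 424/21 = 3559*(-1/44) + 424/21 = -3559/44 + 424/21 = -56083/924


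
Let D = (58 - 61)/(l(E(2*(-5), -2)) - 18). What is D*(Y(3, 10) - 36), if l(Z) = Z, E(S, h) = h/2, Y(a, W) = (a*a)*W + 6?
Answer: 180/19 ≈ 9.4737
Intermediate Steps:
Y(a, W) = 6 + W*a**2 (Y(a, W) = a**2*W + 6 = W*a**2 + 6 = 6 + W*a**2)
E(S, h) = h/2 (E(S, h) = h*(1/2) = h/2)
D = 3/19 (D = (58 - 61)/((1/2)*(-2) - 18) = -3/(-1 - 18) = -3/(-19) = -3*(-1/19) = 3/19 ≈ 0.15789)
D*(Y(3, 10) - 36) = 3*((6 + 10*3**2) - 36)/19 = 3*((6 + 10*9) - 36)/19 = 3*((6 + 90) - 36)/19 = 3*(96 - 36)/19 = (3/19)*60 = 180/19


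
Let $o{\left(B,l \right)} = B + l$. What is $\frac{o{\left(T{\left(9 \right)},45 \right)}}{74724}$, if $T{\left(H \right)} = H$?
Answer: $\frac{9}{12454} \approx 0.00072266$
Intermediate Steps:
$\frac{o{\left(T{\left(9 \right)},45 \right)}}{74724} = \frac{9 + 45}{74724} = 54 \cdot \frac{1}{74724} = \frac{9}{12454}$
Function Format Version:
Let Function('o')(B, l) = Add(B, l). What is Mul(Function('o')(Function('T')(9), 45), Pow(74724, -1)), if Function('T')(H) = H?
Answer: Rational(9, 12454) ≈ 0.00072266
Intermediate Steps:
Mul(Function('o')(Function('T')(9), 45), Pow(74724, -1)) = Mul(Add(9, 45), Pow(74724, -1)) = Mul(54, Rational(1, 74724)) = Rational(9, 12454)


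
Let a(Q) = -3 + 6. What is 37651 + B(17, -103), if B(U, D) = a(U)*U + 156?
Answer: 37858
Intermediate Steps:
a(Q) = 3
B(U, D) = 156 + 3*U (B(U, D) = 3*U + 156 = 156 + 3*U)
37651 + B(17, -103) = 37651 + (156 + 3*17) = 37651 + (156 + 51) = 37651 + 207 = 37858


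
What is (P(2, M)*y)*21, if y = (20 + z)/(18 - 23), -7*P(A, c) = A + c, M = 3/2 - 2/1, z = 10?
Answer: 27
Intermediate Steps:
M = -½ (M = 3*(½) - 2*1 = 3/2 - 2 = -½ ≈ -0.50000)
P(A, c) = -A/7 - c/7 (P(A, c) = -(A + c)/7 = -A/7 - c/7)
y = -6 (y = (20 + 10)/(18 - 23) = 30/(-5) = 30*(-⅕) = -6)
(P(2, M)*y)*21 = ((-⅐*2 - ⅐*(-½))*(-6))*21 = ((-2/7 + 1/14)*(-6))*21 = -3/14*(-6)*21 = (9/7)*21 = 27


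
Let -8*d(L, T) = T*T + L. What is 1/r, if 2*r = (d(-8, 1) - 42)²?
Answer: 128/108241 ≈ 0.0011825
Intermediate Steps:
d(L, T) = -L/8 - T²/8 (d(L, T) = -(T*T + L)/8 = -(T² + L)/8 = -(L + T²)/8 = -L/8 - T²/8)
r = 108241/128 (r = ((-⅛*(-8) - ⅛*1²) - 42)²/2 = ((1 - ⅛*1) - 42)²/2 = ((1 - ⅛) - 42)²/2 = (7/8 - 42)²/2 = (-329/8)²/2 = (½)*(108241/64) = 108241/128 ≈ 845.63)
1/r = 1/(108241/128) = 128/108241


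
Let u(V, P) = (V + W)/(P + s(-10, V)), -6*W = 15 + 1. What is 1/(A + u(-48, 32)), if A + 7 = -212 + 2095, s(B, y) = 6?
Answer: 3/5624 ≈ 0.00053343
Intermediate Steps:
W = -8/3 (W = -(15 + 1)/6 = -⅙*16 = -8/3 ≈ -2.6667)
u(V, P) = (-8/3 + V)/(6 + P) (u(V, P) = (V - 8/3)/(P + 6) = (-8/3 + V)/(6 + P))
A = 1876 (A = -7 + (-212 + 2095) = -7 + 1883 = 1876)
1/(A + u(-48, 32)) = 1/(1876 + (-8/3 - 48)/(6 + 32)) = 1/(1876 - 152/3/38) = 1/(1876 + (1/38)*(-152/3)) = 1/(1876 - 4/3) = 1/(5624/3) = 3/5624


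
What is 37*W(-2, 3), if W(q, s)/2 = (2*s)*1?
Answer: 444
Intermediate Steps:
W(q, s) = 4*s (W(q, s) = 2*((2*s)*1) = 2*(2*s) = 4*s)
37*W(-2, 3) = 37*(4*3) = 37*12 = 444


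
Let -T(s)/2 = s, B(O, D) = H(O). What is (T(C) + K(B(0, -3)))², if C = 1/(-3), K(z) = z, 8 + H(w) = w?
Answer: 484/9 ≈ 53.778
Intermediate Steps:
H(w) = -8 + w
B(O, D) = -8 + O
C = -⅓ ≈ -0.33333
T(s) = -2*s
(T(C) + K(B(0, -3)))² = (-2*(-⅓) + (-8 + 0))² = (⅔ - 8)² = (-22/3)² = 484/9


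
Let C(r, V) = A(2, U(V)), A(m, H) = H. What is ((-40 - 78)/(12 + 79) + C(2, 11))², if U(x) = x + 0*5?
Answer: 779689/8281 ≈ 94.154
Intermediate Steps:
U(x) = x (U(x) = x + 0 = x)
C(r, V) = V
((-40 - 78)/(12 + 79) + C(2, 11))² = ((-40 - 78)/(12 + 79) + 11)² = (-118/91 + 11)² = (883/91)² = 779689/8281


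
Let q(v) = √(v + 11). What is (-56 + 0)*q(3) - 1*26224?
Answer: -26224 - 56*√14 ≈ -26434.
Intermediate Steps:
q(v) = √(11 + v)
(-56 + 0)*q(3) - 1*26224 = (-56 + 0)*√(11 + 3) - 1*26224 = -56*√14 - 26224 = -26224 - 56*√14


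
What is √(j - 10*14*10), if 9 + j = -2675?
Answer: 2*I*√1021 ≈ 63.906*I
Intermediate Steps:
j = -2684 (j = -9 - 2675 = -2684)
√(j - 10*14*10) = √(-2684 - 10*14*10) = √(-2684 - 140*10) = √(-2684 - 1400) = √(-4084) = 2*I*√1021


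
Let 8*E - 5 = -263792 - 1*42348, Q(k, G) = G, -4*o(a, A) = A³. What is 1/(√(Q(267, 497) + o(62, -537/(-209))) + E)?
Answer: -22358457067320/855587993879970641 - 6688*√3760798646891/855587993879970641 ≈ -2.6147e-5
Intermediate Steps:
o(a, A) = -A³/4
E = -306135/8 (E = 5/8 + (-263792 - 1*42348)/8 = 5/8 + (-263792 - 42348)/8 = 5/8 + (⅛)*(-306140) = 5/8 - 76535/2 = -306135/8 ≈ -38267.)
1/(√(Q(267, 497) + o(62, -537/(-209))) + E) = 1/(√(497 - (-537/(-209))³/4) - 306135/8) = 1/(√(497 - (-537*(-1/209))³/4) - 306135/8) = 1/(√(497 - (537/209)³/4) - 306135/8) = 1/(√(497 - ¼*154854153/9129329) - 306135/8) = 1/(√(497 - 154854153/36517316) - 306135/8) = 1/(√(17994251899/36517316) - 306135/8) = 1/(√3760798646891/87362 - 306135/8) = 1/(-306135/8 + √3760798646891/87362)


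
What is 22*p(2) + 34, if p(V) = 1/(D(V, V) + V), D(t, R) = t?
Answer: 79/2 ≈ 39.500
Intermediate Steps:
p(V) = 1/(2*V) (p(V) = 1/(V + V) = 1/(2*V))
22*p(2) + 34 = 22*((1/2)/2) + 34 = 22*((1/2)*(1/2)) + 34 = 22*(1/4) + 34 = 11/2 + 34 = 79/2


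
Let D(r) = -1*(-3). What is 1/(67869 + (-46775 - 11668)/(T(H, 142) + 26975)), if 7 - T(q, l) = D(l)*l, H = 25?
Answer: 8852/600756907 ≈ 1.4735e-5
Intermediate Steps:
D(r) = 3
T(q, l) = 7 - 3*l
1/(67869 + (-46775 - 11668)/(T(H, 142) + 26975)) = 1/(67869 + (-46775 - 11668)/((7 - 3*142) + 26975)) = 1/(67869 - 58443/((7 - 426) + 26975)) = 1/(67869 - 58443/(-419 + 26975)) = 1/(67869 - 58443/26556) = 1/(67869 - 58443*1/26556) = 1/(67869 - 19481/8852) = 1/(600756907/8852) = 8852/600756907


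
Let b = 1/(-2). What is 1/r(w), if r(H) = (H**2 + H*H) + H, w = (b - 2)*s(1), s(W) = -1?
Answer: 1/15 ≈ 0.066667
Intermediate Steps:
b = -1/2 ≈ -0.50000
w = 5/2 (w = (-1/2 - 2)*(-1) = -5/2*(-1) = 5/2 ≈ 2.5000)
r(H) = H + 2*H**2 (r(H) = (H**2 + H**2) + H = 2*H**2 + H = H + 2*H**2)
1/r(w) = 1/(5*(1 + 2*(5/2))/2) = 1/(5*(1 + 5)/2) = 1/((5/2)*6) = 1/15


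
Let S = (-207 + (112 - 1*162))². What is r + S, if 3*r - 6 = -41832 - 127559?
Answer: 28762/3 ≈ 9587.3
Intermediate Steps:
S = 66049 (S = (-207 + (112 - 162))² = (-207 - 50)² = (-257)² = 66049)
r = -169385/3 (r = 2 + (-41832 - 127559)/3 = 2 + (⅓)*(-169391) = 2 - 169391/3 = -169385/3 ≈ -56462.)
r + S = -169385/3 + 66049 = 28762/3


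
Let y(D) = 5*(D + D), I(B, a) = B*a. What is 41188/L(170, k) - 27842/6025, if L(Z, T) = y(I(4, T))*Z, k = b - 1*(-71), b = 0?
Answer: -131939599/29088700 ≈ -4.5358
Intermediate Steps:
k = 71 (k = 0 - 1*(-71) = 0 + 71 = 71)
y(D) = 10*D (y(D) = 5*(2*D) = 10*D)
L(Z, T) = 40*T*Z (L(Z, T) = (10*(4*T))*Z = (40*T)*Z = 40*T*Z)
41188/L(170, k) - 27842/6025 = 41188/((40*71*170)) - 27842/6025 = 41188/482800 - 27842*1/6025 = 41188*(1/482800) - 27842/6025 = 10297/120700 - 27842/6025 = -131939599/29088700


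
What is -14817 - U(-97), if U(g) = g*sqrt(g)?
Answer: -14817 + 97*I*sqrt(97) ≈ -14817.0 + 955.34*I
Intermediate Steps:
U(g) = g**(3/2)
-14817 - U(-97) = -14817 - (-97)**(3/2) = -14817 - (-97)*I*sqrt(97) = -14817 + 97*I*sqrt(97)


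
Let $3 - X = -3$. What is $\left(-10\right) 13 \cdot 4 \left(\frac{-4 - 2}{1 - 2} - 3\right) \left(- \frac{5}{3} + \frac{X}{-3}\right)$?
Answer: $5720$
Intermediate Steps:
$X = 6$ ($X = 3 - -3 = 3 + 3 = 6$)
$\left(-10\right) 13 \cdot 4 \left(\frac{-4 - 2}{1 - 2} - 3\right) \left(- \frac{5}{3} + \frac{X}{-3}\right) = \left(-10\right) 13 \cdot 4 \left(\frac{-4 - 2}{1 - 2} - 3\right) \left(- \frac{5}{3} + \frac{6}{-3}\right) = - 130 \cdot 4 \left(- \frac{6}{-1} - 3\right) \left(\left(-5\right) \frac{1}{3} + 6 \left(- \frac{1}{3}\right)\right) = - 130 \cdot 4 \left(\left(-6\right) \left(-1\right) - 3\right) \left(- \frac{5}{3} - 2\right) = - 130 \cdot 4 \left(6 - 3\right) \left(- \frac{11}{3}\right) = - 130 \cdot 4 \cdot 3 \left(- \frac{11}{3}\right) = - 130 \cdot 12 \left(- \frac{11}{3}\right) = \left(-130\right) \left(-44\right) = 5720$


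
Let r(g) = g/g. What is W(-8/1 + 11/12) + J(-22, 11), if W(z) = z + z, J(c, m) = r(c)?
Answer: -79/6 ≈ -13.167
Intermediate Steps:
r(g) = 1
J(c, m) = 1
W(z) = 2*z
W(-8/1 + 11/12) + J(-22, 11) = 2*(-8/1 + 11/12) + 1 = 2*(-8*1 + 11*(1/12)) + 1 = 2*(-8 + 11/12) + 1 = 2*(-85/12) + 1 = -85/6 + 1 = -79/6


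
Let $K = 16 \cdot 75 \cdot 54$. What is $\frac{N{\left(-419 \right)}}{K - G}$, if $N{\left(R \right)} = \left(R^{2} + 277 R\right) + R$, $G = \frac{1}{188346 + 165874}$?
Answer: $\frac{20926963380}{22953455999} \approx 0.91171$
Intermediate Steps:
$G = \frac{1}{354220} \approx 2.8231 \cdot 10^{-6}$
$K = 64800$ ($K = 1200 \cdot 54 = 64800$)
$N{\left(R \right)} = R^{2} + 278 R$
$\frac{N{\left(-419 \right)}}{K - G} = \frac{\left(-419\right) \left(278 - 419\right)}{64800 - \frac{1}{354220}} = \frac{\left(-419\right) \left(-141\right)}{64800 - \frac{1}{354220}} = \frac{59079}{\frac{22953455999}{354220}} = 59079 \cdot \frac{354220}{22953455999} = \frac{20926963380}{22953455999}$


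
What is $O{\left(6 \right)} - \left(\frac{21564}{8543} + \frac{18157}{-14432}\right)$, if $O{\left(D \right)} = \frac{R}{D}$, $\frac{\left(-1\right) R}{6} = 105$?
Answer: $- \frac{13101816877}{123292576} \approx -106.27$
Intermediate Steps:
$R = -630$ ($R = \left(-6\right) 105 = -630$)
$O{\left(D \right)} = - \frac{630}{D}$
$O{\left(6 \right)} - \left(\frac{21564}{8543} + \frac{18157}{-14432}\right) = - \frac{630}{6} - \left(\frac{21564}{8543} + \frac{18157}{-14432}\right) = \left(-630\right) \frac{1}{6} - \left(21564 \cdot \frac{1}{8543} + 18157 \left(- \frac{1}{14432}\right)\right) = -105 - \left(\frac{21564}{8543} - \frac{18157}{14432}\right) = -105 - \frac{156096397}{123292576} = - \frac{13101816877}{123292576}$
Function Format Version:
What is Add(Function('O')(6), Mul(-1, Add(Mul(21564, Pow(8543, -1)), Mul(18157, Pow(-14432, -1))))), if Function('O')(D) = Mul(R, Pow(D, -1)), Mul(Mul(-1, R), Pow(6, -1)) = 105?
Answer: Rational(-13101816877, 123292576) ≈ -106.27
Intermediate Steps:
R = -630 (R = Mul(-6, 105) = -630)
Function('O')(D) = Mul(-630, Pow(D, -1))
Add(Function('O')(6), Mul(-1, Add(Mul(21564, Pow(8543, -1)), Mul(18157, Pow(-14432, -1))))) = Add(Mul(-630, Pow(6, -1)), Mul(-1, Add(Mul(21564, Pow(8543, -1)), Mul(18157, Pow(-14432, -1))))) = Add(Mul(-630, Rational(1, 6)), Mul(-1, Add(Mul(21564, Rational(1, 8543)), Mul(18157, Rational(-1, 14432))))) = Add(-105, Mul(-1, Add(Rational(21564, 8543), Rational(-18157, 14432)))) = Add(-105, Mul(-1, Rational(156096397, 123292576))) = Add(-105, Rational(-156096397, 123292576)) = Rational(-13101816877, 123292576)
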